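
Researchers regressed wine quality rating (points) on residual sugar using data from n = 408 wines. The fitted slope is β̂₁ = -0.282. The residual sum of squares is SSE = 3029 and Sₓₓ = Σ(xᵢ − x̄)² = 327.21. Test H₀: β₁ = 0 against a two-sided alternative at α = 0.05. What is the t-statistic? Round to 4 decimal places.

t = -1.8676

MSE = SSE/(n − 2) = 3029/406 = 7.46059.
SE(β̂₁) = √(MSE/Sₓₓ) = √(7.46059/327.21) = 0.150999.
t = -0.282 / 0.150999 = -1.8676.
df = n − 2 = 406.
Two-sided p ≈ 0.0625, which is ≥ 0.05, so fail to reject H₀.
The data do not give significant evidence of an association between residual sugar and wine quality rating.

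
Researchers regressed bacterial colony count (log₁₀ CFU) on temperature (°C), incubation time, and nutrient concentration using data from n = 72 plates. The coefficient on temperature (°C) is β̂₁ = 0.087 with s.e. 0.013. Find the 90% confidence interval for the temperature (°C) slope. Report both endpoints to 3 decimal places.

(0.065, 0.109)

df = n − k − 1 = 72 − 3 − 1 = 68.
t* = t_{0.05, 68} = 1.667572.
Margin = t* × SE = 1.667572 × 0.013 = 0.02168.
CI: 0.087 ± 0.02168 → (0.065, 0.109).
With 90% confidence, each one-unit increase in temperature (°C) is associated with a change of between 0.065 and 0.109 log₁₀ CFU in bacterial colony count, holding the other predictors fixed.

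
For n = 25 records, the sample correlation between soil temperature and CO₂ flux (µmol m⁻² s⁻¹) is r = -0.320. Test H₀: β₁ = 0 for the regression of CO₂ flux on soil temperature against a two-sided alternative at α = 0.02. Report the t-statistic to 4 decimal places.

t = r·√(n − 2)/√(1 − r²) = -0.320·√23/√0.8976 = -1.6198.
df = n − 2 = 23.
Two-sided p ≈ 0.1189, which is ≥ 0.02, so fail to reject H₀.
The data do not give significant evidence of a linear association between soil temperature and CO₂ flux.

t = -1.6198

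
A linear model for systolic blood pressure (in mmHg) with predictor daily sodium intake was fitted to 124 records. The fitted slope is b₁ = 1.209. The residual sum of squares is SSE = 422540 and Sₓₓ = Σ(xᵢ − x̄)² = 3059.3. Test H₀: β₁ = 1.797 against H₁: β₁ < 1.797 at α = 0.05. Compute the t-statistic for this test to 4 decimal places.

t = -0.5526

MSE = SSE/(n − 2) = 422540/122 = 3463.44.
SE(b₁) = √(MSE/Sₓₓ) = √(3463.44/3059.3) = 1.064.
t = (1.209 − 1.797) / 1.064 = -0.5526.
df = n − 2 = 122.
One-sided p ≈ 0.2908, which is ≥ 0.05, so fail to reject H₀.
The data do not give significant evidence that the true slope on daily sodium intake is below 1.797 mmHg per unit.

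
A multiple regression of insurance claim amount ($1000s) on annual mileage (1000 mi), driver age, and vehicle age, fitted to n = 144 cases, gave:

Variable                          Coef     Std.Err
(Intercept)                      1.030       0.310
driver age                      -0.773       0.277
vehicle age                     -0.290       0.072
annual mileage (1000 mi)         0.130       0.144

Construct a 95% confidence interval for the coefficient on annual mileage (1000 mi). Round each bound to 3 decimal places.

(-0.155, 0.415)

Read off: b = 0.130, SE = 0.144 for annual mileage (1000 mi).
df = n − k − 1 = 144 − 3 − 1 = 140.
t* = t_{0.025, 140} = 1.977054.
Margin = t* × SE = 1.977054 × 0.144 = 0.28470.
CI: 0.130 ± 0.28470 → (-0.155, 0.415).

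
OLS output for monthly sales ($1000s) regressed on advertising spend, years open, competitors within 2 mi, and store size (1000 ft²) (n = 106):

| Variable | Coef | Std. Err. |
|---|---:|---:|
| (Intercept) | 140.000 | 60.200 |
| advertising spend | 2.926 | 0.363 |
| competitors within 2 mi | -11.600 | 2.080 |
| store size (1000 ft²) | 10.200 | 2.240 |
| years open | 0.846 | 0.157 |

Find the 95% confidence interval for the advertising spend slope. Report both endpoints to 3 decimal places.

(2.206, 3.646)

Read off: b = 2.926, SE = 0.363 for advertising spend.
df = n − k − 1 = 106 − 4 − 1 = 101.
t* = t_{0.025, 101} = 1.983731.
Margin = t* × SE = 1.983731 × 0.363 = 0.72009.
CI: 2.926 ± 0.72009 → (2.206, 3.646).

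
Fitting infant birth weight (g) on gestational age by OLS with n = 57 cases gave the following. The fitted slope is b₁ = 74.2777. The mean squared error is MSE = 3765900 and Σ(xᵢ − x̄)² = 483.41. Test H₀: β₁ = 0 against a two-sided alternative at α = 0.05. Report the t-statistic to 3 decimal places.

SE(b₁) = √(MSE/Sₓₓ) = √(3.7659e+06/483.41) = 88.2626.
t = 74.2777 / 88.2626 = 0.842.
df = n − 2 = 55.
Two-sided p ≈ 0.4037, which is ≥ 0.05, so fail to reject H₀.
The data do not give significant evidence of an association between gestational age and infant birth weight.

t = 0.842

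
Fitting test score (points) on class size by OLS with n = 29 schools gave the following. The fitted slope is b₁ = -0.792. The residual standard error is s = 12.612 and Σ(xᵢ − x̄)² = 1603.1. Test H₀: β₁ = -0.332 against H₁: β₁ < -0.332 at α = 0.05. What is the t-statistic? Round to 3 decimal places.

SE(b₁) = s/√Sₓₓ = 12.612/√1603.1 = 0.314995.
t = (-0.792 − (-0.332)) / 0.314995 = -1.460.
df = n − 2 = 27.
One-sided p ≈ 0.0779, which is ≥ 0.05, so fail to reject H₀.
The data do not give significant evidence that the true slope on class size is below -0.332 points per unit.

t = -1.460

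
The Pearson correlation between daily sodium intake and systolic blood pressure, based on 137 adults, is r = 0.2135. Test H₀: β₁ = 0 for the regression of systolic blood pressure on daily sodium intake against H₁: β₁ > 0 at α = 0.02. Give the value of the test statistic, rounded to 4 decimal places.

t = r·√(n − 2)/√(1 − r²) = 0.2135·√135/√0.954418 = 2.5392.
df = n − 2 = 135.
One-sided p ≈ 0.0061, which is < 0.02, so reject H₀.
There is evidence of a linear association between daily sodium intake and systolic blood pressure.

t = 2.5392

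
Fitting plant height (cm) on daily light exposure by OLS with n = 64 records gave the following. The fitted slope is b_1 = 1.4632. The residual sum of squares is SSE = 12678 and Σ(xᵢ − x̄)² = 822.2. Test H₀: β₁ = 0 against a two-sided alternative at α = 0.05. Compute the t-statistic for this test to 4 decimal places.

MSE = SSE/(n − 2) = 12678/62 = 204.484.
SE(b_1) = √(MSE/Sₓₓ) = √(204.484/822.2) = 0.498702.
t = 1.4632 / 0.498702 = 2.9340.
df = n − 2 = 62.
Two-sided p ≈ 0.0047, which is < 0.05, so reject H₀.
There is evidence that daily light exposure is associated with plant height.

t = 2.9340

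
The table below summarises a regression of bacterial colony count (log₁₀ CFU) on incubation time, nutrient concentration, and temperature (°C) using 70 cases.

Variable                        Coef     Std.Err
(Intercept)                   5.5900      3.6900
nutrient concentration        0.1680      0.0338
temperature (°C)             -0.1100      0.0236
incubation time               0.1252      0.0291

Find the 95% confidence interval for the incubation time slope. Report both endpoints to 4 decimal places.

(0.0671, 0.1833)

Read off: b = 0.1252, SE = 0.0291 for incubation time.
df = n − k − 1 = 70 − 3 − 1 = 66.
t* = t_{0.025, 66} = 1.996564.
Margin = t* × SE = 1.996564 × 0.0291 = 0.058100.
CI: 0.1252 ± 0.058100 → (0.0671, 0.1833).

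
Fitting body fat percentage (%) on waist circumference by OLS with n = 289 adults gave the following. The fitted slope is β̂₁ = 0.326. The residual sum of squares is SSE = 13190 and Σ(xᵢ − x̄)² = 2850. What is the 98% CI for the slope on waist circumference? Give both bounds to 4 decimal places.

(0.0289, 0.6231)

MSE = SSE/(n − 2) = 13190/287 = 45.9582.
SE(β̂₁) = √(MSE/Sₓₓ) = √(45.9582/2850) = 0.126987.
df = n − 2 = 287.
t* = t_{0.01, 287} = 2.339411.
Margin = t* × SE = 2.339411 × 0.126987 = 0.297075.
CI: 0.326 ± 0.297075 → (0.0289, 0.6231).
With 98% confidence, each one-unit increase in waist circumference is associated with a change of between 0.0289 and 0.6231 % in body fat percentage.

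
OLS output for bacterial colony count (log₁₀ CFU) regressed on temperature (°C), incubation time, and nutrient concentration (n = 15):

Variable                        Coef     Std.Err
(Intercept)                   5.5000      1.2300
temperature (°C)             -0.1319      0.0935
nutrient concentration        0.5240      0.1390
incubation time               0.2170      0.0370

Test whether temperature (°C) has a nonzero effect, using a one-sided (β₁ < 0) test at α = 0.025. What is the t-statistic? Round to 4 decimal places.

t = -1.4107

Read off: b = -0.1319, SE = 0.0935 for temperature (°C).
H₀: β₁ = 0 vs H₁: β₁ < 0.
t = -0.1319 / 0.0935 = -1.4107.
df = n − k − 1 = 15 − 3 − 1 = 11.
One-sided p ≈ 0.0930, which is ≥ 0.025, so fail to reject H₀.
The data do not give significant evidence that the true slope on temperature (°C) is negative, holding the other predictors fixed.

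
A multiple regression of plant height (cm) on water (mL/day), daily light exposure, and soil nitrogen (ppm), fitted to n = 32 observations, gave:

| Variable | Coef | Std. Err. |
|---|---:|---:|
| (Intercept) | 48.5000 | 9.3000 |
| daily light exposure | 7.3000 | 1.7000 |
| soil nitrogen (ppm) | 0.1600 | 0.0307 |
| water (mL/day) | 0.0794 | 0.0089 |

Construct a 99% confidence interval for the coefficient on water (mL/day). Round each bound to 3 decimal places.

Read off: b = 0.0794, SE = 0.0089 for water (mL/day).
df = n − k − 1 = 32 − 3 − 1 = 28.
t* = t_{0.005, 28} = 2.763262.
Margin = t* × SE = 2.763262 × 0.0089 = 0.02459.
CI: 0.0794 ± 0.02459 → (0.055, 0.104).

(0.055, 0.104)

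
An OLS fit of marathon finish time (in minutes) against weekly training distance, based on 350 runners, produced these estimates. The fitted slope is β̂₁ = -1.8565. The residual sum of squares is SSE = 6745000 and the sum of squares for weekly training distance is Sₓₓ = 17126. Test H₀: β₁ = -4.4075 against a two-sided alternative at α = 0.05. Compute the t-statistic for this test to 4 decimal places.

MSE = SSE/(n − 2) = 6745000/348 = 19382.2.
SE(β̂₁) = √(MSE/Sₓₓ) = √(19382.2/17126) = 1.06383.
t = (-1.8565 − (-4.4075)) / 1.06383 = 2.3979.
df = n − 2 = 348.
Two-sided p ≈ 0.0170, which is < 0.05, so reject H₀.
There is evidence that the true slope on weekly training distance differs from -4.4075 minutes per unit.

t = 2.3979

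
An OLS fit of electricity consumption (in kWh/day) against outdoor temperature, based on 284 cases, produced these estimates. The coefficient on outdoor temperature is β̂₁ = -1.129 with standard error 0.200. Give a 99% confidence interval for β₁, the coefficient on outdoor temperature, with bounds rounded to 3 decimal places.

df = n − 2 = 284 − 2 = 282.
t* = t_{0.005, 282} = 2.593376.
Margin = t* × SE = 2.593376 × 0.200 = 0.51868.
CI: -1.129 ± 0.51868 → (-1.648, -0.610).
With 99% confidence, each one-unit increase in outdoor temperature is associated with a change of between -1.648 and -0.610 kWh/day in electricity consumption.

(-1.648, -0.610)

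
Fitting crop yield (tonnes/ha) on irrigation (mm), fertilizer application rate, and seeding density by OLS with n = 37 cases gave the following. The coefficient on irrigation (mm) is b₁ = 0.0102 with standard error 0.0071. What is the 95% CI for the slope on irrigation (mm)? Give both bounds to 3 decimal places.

df = n − k − 1 = 37 − 3 − 1 = 33.
t* = t_{0.025, 33} = 2.034515.
Margin = t* × SE = 2.034515 × 0.0071 = 0.01445.
CI: 0.0102 ± 0.01445 → (-0.004, 0.025).
With 95% confidence, each one-unit increase in irrigation (mm) is associated with a change of between -0.004 and 0.025 tonnes/ha in crop yield, holding the other predictors fixed.

(-0.004, 0.025)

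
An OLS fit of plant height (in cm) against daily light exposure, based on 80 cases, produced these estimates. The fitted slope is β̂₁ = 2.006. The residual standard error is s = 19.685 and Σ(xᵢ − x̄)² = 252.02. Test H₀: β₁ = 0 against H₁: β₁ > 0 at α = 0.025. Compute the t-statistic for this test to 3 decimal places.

t = 1.618

SE(β̂₁) = s/√Sₓₓ = 19.685/√252.02 = 1.23999.
t = 2.006 / 1.23999 = 1.618.
df = n − 2 = 78.
One-sided p ≈ 0.0549, which is ≥ 0.025, so fail to reject H₀.
The data do not give significant evidence that the true slope on daily light exposure is positive.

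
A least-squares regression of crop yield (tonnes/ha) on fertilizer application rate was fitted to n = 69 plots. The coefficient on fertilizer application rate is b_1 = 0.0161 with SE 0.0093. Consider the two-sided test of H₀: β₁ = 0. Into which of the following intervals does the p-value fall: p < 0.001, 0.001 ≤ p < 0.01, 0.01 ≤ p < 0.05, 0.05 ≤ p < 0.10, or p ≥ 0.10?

0.05 ≤ p < 0.10

t = 0.0161 / 0.0093 = 1.731.
df = n − 2 = 69 − 2 = 67.
Two-sided p = 2·P(T_{67} > |t|) ≈ 0.0880.
So 0.05 ≤ p < 0.10.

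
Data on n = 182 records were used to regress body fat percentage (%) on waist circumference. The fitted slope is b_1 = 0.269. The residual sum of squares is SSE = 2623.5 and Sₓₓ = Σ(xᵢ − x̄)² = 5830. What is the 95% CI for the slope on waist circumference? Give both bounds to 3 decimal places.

MSE = SSE/(n − 2) = 2623.5/180 = 14.575.
SE(b_1) = √(MSE/Sₓₓ) = √(14.575/5830) = 0.05.
df = n − 2 = 180.
t* = t_{0.025, 180} = 1.973231.
Margin = t* × SE = 1.973231 × 0.05 = 0.09866.
CI: 0.269 ± 0.09866 → (0.170, 0.368).
With 95% confidence, each one-unit increase in waist circumference is associated with a change of between 0.170 and 0.368 % in body fat percentage.

(0.170, 0.368)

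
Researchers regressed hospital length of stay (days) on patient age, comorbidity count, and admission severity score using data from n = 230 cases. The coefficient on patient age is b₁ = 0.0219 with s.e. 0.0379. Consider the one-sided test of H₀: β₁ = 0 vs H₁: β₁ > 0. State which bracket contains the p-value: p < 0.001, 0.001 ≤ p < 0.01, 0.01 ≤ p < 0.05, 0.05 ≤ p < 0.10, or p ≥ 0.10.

p ≥ 0.10

t = 0.0219 / 0.0379 = 0.578.
df = n − k − 1 = 230 − 3 − 1 = 226.
One-sided p = P(T_{226} > t) ≈ 0.2820.
So p ≥ 0.10.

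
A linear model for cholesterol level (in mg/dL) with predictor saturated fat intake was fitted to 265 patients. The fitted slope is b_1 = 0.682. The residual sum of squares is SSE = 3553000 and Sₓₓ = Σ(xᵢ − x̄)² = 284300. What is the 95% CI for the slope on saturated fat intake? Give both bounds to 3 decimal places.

(0.253, 1.111)

MSE = SSE/(n − 2) = 3553000/263 = 13509.5.
SE(b_1) = √(MSE/Sₓₓ) = √(13509.5/284300) = 0.217987.
df = n − 2 = 263.
t* = t_{0.025, 263} = 1.969025.
Margin = t* × SE = 1.969025 × 0.217987 = 0.42922.
CI: 0.682 ± 0.42922 → (0.253, 1.111).
With 95% confidence, each one-unit increase in saturated fat intake is associated with a change of between 0.253 and 1.111 mg/dL in cholesterol level.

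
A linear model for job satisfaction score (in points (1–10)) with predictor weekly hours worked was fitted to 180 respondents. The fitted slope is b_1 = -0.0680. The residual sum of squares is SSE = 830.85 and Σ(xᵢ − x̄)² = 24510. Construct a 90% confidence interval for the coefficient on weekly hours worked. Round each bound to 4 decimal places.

MSE = SSE/(n − 2) = 830.85/178 = 4.6677.
SE(b_1) = √(MSE/Sₓₓ) = √(4.6677/24510) = 0.0138.
df = n − 2 = 178.
t* = t_{0.05, 178} = 1.653459.
Margin = t* × SE = 1.653459 × 0.0138 = 0.022818.
CI: -0.0680 ± 0.022818 → (-0.0908, -0.0452).
With 90% confidence, each one-unit increase in weekly hours worked is associated with a change of between -0.0908 and -0.0452 points (1–10) in job satisfaction score.

(-0.0908, -0.0452)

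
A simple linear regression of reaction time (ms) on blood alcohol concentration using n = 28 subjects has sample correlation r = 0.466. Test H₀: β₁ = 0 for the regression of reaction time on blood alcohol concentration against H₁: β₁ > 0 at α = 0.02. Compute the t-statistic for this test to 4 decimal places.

t = r·√(n − 2)/√(1 − r²) = 0.466·√26/√0.782844 = 2.6856.
df = n − 2 = 26.
One-sided p ≈ 0.0062, which is < 0.02, so reject H₀.
There is evidence of a linear association between blood alcohol concentration and reaction time.

t = 2.6856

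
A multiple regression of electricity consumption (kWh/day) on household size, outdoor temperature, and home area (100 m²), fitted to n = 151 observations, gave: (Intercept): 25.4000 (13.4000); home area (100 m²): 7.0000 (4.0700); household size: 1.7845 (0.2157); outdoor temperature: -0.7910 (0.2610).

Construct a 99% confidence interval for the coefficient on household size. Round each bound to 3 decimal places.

Read off: b = 1.7845, SE = 0.2157 for household size.
df = n − k − 1 = 151 − 3 − 1 = 147.
t* = t_{0.005, 147} = 2.609688.
Margin = t* × SE = 2.609688 × 0.2157 = 0.56291.
CI: 1.7845 ± 0.56291 → (1.222, 2.347).

(1.222, 2.347)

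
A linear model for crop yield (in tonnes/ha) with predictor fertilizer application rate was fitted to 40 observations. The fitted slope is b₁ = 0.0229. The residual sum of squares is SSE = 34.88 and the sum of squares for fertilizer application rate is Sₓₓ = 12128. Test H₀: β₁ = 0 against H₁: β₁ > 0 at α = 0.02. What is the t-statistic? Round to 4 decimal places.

MSE = SSE/(n − 2) = 34.88/38 = 0.917895.
SE(b₁) = √(MSE/Sₓₓ) = √(0.917895/12128) = 0.00869965.
t = 0.0229 / 0.00869965 = 2.6323.
df = n − 2 = 38.
One-sided p ≈ 0.0061, which is < 0.02, so reject H₀.
There is evidence that the true slope on fertilizer application rate is positive.

t = 2.6323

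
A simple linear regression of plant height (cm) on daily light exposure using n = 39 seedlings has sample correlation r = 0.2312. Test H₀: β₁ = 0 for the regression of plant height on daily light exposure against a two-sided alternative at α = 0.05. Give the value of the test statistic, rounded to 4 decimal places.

t = 1.4455

t = r·√(n − 2)/√(1 − r²) = 0.2312·√37/√0.946547 = 1.4455.
df = n − 2 = 37.
Two-sided p ≈ 0.1567, which is ≥ 0.05, so fail to reject H₀.
The data do not give significant evidence of a linear association between daily light exposure and plant height.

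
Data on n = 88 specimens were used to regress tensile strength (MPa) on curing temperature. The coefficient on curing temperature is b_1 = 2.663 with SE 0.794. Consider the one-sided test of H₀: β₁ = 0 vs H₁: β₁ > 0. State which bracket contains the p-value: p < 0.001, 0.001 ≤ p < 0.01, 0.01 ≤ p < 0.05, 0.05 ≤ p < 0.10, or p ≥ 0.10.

p < 0.001

t = 2.663 / 0.794 = 3.354.
df = n − 2 = 88 − 2 = 86.
One-sided p = P(T_{86} > t) ≈ 0.0006.
So p < 0.001.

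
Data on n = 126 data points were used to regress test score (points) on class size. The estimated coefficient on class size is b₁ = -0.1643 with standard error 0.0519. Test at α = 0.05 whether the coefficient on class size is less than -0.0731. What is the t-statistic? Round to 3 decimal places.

H₀: β₁ = -0.0731 vs H₁: β₁ < -0.0731.
t = (b₁ − β₁⁰)/SE = (-0.1643 − (-0.0731)) / 0.0519 = -1.757.
df = n − 2 = 126 − 2 = 124.
One-sided p ≈ 0.0407, which is < 0.05, so reject H₀.
There is evidence that the true slope on class size is below -0.0731 points per unit.

t = -1.757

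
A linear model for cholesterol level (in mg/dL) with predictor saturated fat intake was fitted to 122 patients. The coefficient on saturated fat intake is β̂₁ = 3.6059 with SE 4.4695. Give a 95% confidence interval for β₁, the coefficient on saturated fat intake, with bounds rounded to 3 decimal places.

(-5.243, 12.455)

df = n − 2 = 122 − 2 = 120.
t* = t_{0.025, 120} = 1.97993.
Margin = t* × SE = 1.97993 × 4.4695 = 8.84930.
CI: 3.6059 ± 8.84930 → (-5.243, 12.455).
With 95% confidence, each one-unit increase in saturated fat intake is associated with a change of between -5.243 and 12.455 mg/dL in cholesterol level.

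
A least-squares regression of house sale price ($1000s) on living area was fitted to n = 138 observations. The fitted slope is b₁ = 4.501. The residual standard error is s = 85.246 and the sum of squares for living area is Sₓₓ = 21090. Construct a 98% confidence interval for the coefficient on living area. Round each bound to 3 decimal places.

SE(b₁) = s/√Sₓₓ = 85.246/√21090 = 0.586997.
df = n − 2 = 136.
t* = t_{0.01, 136} = 2.354079.
Margin = t* × SE = 2.354079 × 0.586997 = 1.38184.
CI: 4.501 ± 1.38184 → (3.119, 5.883).
With 98% confidence, each one-unit increase in living area is associated with a change of between 3.119 and 5.883 $1000s in house sale price.

(3.119, 5.883)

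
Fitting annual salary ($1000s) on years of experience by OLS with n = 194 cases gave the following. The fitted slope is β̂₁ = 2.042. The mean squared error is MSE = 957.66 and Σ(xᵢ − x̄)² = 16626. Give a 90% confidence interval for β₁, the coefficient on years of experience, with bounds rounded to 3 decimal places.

SE(β̂₁) = √(MSE/Sₓₓ) = √(957.66/16626) = 0.24.
df = n − 2 = 192.
t* = t_{0.05, 192} = 1.652829.
Margin = t* × SE = 1.652829 × 0.24 = 0.39668.
CI: 2.042 ± 0.39668 → (1.645, 2.439).
With 90% confidence, each one-unit increase in years of experience is associated with a change of between 1.645 and 2.439 $1000s in annual salary.

(1.645, 2.439)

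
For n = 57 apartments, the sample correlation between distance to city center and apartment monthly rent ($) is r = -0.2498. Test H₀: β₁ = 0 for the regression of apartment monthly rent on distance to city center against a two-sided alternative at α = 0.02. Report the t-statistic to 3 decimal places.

t = r·√(n − 2)/√(1 − r²) = -0.2498·√55/√0.9376 = -1.913.
df = n − 2 = 55.
Two-sided p ≈ 0.0609, which is ≥ 0.02, so fail to reject H₀.
The data do not give significant evidence of a linear association between distance to city center and apartment monthly rent.

t = -1.913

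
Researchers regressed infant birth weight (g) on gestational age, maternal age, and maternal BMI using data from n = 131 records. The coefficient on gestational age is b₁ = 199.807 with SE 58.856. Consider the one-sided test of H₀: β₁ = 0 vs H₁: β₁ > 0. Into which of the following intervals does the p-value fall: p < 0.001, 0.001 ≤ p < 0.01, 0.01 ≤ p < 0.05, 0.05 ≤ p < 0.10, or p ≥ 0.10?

t = 199.807 / 58.856 = 3.395.
df = n − k − 1 = 131 − 3 − 1 = 127.
One-sided p = P(T_{127} > t) ≈ 0.0005.
So p < 0.001.

p < 0.001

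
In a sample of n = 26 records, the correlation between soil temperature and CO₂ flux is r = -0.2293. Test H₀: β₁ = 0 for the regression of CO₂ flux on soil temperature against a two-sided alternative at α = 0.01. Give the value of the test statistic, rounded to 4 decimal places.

t = r·√(n − 2)/√(1 − r²) = -0.2293·√24/√0.947422 = -1.1541.
df = n − 2 = 24.
Two-sided p ≈ 0.2598, which is ≥ 0.01, so fail to reject H₀.
The data do not give significant evidence of a linear association between soil temperature and CO₂ flux.

t = -1.1541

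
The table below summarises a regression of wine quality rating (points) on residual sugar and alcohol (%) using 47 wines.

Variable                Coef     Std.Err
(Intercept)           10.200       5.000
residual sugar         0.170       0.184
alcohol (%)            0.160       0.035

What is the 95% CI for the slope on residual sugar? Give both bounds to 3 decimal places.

Read off: b = 0.170, SE = 0.184 for residual sugar.
df = n − k − 1 = 47 − 2 − 1 = 44.
t* = t_{0.025, 44} = 2.015368.
Margin = t* × SE = 2.015368 × 0.184 = 0.37083.
CI: 0.170 ± 0.37083 → (-0.201, 0.541).

(-0.201, 0.541)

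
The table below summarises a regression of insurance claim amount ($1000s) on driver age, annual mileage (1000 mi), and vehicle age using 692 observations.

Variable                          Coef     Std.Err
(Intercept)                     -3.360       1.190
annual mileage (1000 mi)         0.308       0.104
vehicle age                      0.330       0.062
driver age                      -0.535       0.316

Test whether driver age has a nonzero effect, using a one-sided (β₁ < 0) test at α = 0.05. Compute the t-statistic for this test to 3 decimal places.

Read off: b = -0.535, SE = 0.316 for driver age.
H₀: β₁ = 0 vs H₁: β₁ < 0.
t = -0.535 / 0.316 = -1.693.
df = n − k − 1 = 692 − 3 − 1 = 688.
One-sided p ≈ 0.0455, which is < 0.05, so reject H₀.
There is evidence that the true slope on driver age is negative, holding the other predictors fixed.

t = -1.693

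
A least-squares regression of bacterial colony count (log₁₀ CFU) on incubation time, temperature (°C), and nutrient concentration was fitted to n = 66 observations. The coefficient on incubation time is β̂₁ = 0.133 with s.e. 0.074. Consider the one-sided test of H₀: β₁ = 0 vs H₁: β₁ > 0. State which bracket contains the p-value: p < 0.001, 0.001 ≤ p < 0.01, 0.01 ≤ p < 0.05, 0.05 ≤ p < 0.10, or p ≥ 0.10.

0.01 ≤ p < 0.05

t = 0.133 / 0.074 = 1.797.
df = n − k − 1 = 66 − 3 − 1 = 62.
One-sided p = P(T_{62} > t) ≈ 0.0386.
So 0.01 ≤ p < 0.05.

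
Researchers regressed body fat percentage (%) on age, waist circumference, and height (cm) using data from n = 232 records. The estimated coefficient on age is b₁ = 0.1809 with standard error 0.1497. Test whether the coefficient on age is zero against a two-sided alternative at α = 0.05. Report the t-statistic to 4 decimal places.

H₀: β₁ = 0 vs H₁: β₁ ≠ 0.
t = (b₁ − β₁⁰)/SE = 0.1809 / 0.1497 = 1.2084.
df = n − k − 1 = 232 − 3 − 1 = 228.
Two-sided p ≈ 0.2281, which is ≥ 0.05, so fail to reject H₀.
The data do not give significant evidence of an association between age and body fat percentage, after adjusting for the other predictors.

t = 1.2084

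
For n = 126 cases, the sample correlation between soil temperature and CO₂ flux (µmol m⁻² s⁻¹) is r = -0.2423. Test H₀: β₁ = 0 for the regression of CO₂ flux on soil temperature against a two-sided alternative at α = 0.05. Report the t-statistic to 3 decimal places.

t = -2.781

t = r·√(n − 2)/√(1 − r²) = -0.2423·√124/√0.941291 = -2.781.
df = n − 2 = 124.
Two-sided p ≈ 0.0063, which is < 0.05, so reject H₀.
There is evidence of a linear association between soil temperature and CO₂ flux.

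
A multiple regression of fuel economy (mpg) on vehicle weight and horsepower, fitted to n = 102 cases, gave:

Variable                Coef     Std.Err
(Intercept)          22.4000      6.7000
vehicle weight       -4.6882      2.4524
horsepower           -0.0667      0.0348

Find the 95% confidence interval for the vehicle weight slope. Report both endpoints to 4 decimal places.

Read off: b = -4.6882, SE = 2.4524 for vehicle weight.
df = n − k − 1 = 102 − 2 − 1 = 99.
t* = t_{0.025, 99} = 1.984217.
Margin = t* × SE = 1.984217 × 2.4524 = 4.866094.
CI: -4.6882 ± 4.866094 → (-9.5543, 0.1779).

(-9.5543, 0.1779)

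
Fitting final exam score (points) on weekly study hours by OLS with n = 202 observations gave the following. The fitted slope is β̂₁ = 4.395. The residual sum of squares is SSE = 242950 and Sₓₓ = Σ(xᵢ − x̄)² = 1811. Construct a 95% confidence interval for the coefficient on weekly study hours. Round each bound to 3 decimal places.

(2.780, 6.010)

MSE = SSE/(n − 2) = 242950/200 = 1214.75.
SE(β̂₁) = √(MSE/Sₓₓ) = √(1214.75/1811) = 0.819001.
df = n − 2 = 200.
t* = t_{0.025, 200} = 1.971896.
Margin = t* × SE = 1.971896 × 0.819001 = 1.61498.
CI: 4.395 ± 1.61498 → (2.780, 6.010).
With 95% confidence, each one-unit increase in weekly study hours is associated with a change of between 2.780 and 6.010 points in final exam score.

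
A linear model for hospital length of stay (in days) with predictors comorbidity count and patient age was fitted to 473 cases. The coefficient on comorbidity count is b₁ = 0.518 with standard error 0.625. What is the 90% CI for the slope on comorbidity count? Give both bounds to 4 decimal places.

df = n − k − 1 = 473 − 2 − 1 = 470.
t* = t_{0.05, 470} = 1.648102.
Margin = t* × SE = 1.648102 × 0.625 = 1.030064.
CI: 0.518 ± 1.030064 → (-0.5121, 1.5481).
With 90% confidence, each one-unit increase in comorbidity count is associated with a change of between -0.5121 and 1.5481 days in hospital length of stay, holding the other predictors fixed.

(-0.5121, 1.5481)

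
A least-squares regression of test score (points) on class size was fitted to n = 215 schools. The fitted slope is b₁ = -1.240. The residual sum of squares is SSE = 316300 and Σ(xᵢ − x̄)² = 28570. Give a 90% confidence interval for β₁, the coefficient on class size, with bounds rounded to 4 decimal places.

MSE = SSE/(n − 2) = 316300/213 = 1484.98.
SE(b₁) = √(MSE/Sₓₓ) = √(1484.98/28570) = 0.227984.
df = n − 2 = 213.
t* = t_{0.05, 213} = 1.652039.
Margin = t* × SE = 1.652039 × 0.227984 = 0.376639.
CI: -1.240 ± 0.376639 → (-1.6166, -0.8634).
With 90% confidence, each one-unit increase in class size is associated with a change of between -1.6166 and -0.8634 points in test score.

(-1.6166, -0.8634)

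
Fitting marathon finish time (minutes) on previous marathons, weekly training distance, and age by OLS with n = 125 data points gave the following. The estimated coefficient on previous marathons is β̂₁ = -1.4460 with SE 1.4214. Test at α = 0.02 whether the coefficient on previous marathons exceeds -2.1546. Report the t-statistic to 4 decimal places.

t = 0.4985

H₀: β₁ = -2.1546 vs H₁: β₁ > -2.1546.
t = (β̂₁ − β₁⁰)/SE = (-1.4460 − (-2.1546)) / 1.4214 = 0.4985.
df = n − k − 1 = 125 − 3 − 1 = 121.
One-sided p ≈ 0.3095, which is ≥ 0.02, so fail to reject H₀.
The data do not give significant evidence that the true slope on previous marathons exceeds -2.1546 minutes per unit, holding the other predictors fixed.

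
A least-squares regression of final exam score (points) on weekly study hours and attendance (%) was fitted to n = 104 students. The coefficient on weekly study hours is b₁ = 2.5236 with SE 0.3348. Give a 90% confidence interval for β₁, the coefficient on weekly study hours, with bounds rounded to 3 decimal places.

(1.968, 3.079)

df = n − k − 1 = 104 − 2 − 1 = 101.
t* = t_{0.05, 101} = 1.660081.
Margin = t* × SE = 1.660081 × 0.3348 = 0.55579.
CI: 2.5236 ± 0.55579 → (1.968, 3.079).
With 90% confidence, each one-unit increase in weekly study hours is associated with a change of between 1.968 and 3.079 points in final exam score, holding the other predictors fixed.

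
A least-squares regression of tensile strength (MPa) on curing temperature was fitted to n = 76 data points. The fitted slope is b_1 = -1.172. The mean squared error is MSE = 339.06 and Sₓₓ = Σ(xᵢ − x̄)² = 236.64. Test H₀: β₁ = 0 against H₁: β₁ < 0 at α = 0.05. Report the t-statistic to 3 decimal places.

SE(b_1) = √(MSE/Sₓₓ) = √(339.06/236.64) = 1.197.
t = -1.172 / 1.197 = -0.979.
df = n − 2 = 74.
One-sided p ≈ 0.1654, which is ≥ 0.05, so fail to reject H₀.
The data do not give significant evidence that the true slope on curing temperature is negative.

t = -0.979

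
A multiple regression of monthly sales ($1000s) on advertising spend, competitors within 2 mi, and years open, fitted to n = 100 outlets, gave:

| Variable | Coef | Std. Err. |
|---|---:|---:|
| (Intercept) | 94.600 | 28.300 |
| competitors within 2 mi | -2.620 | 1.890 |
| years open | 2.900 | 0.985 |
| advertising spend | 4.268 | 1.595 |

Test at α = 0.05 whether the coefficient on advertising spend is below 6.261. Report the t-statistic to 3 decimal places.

t = -1.250

Read off: b = 4.268, SE = 1.595 for advertising spend.
H₀: β₁ = 6.261 vs H₁: β₁ < 6.261.
t = (4.268 − 6.261) / 1.595 = -1.250.
df = n − k − 1 = 100 − 3 − 1 = 96.
One-sided p ≈ 0.1073, which is ≥ 0.05, so fail to reject H₀.
The data do not give significant evidence that the true slope on advertising spend is below 6.261 $1000s per unit, holding the other predictors fixed.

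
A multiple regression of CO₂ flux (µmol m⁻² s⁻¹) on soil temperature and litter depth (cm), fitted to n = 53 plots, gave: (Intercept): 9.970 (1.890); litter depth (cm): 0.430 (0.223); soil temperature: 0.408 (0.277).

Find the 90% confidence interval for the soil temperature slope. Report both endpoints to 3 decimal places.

(-0.056, 0.872)

Read off: b = 0.408, SE = 0.277 for soil temperature.
df = n − k − 1 = 53 − 2 − 1 = 50.
t* = t_{0.05, 50} = 1.675905.
Margin = t* × SE = 1.675905 × 0.277 = 0.46423.
CI: 0.408 ± 0.46423 → (-0.056, 0.872).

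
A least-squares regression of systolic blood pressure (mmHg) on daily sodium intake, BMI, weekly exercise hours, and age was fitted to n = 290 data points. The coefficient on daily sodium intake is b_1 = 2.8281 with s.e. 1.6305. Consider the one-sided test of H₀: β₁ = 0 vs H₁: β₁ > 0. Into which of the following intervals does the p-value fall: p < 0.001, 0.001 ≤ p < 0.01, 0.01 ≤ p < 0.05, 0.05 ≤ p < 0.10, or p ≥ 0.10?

0.01 ≤ p < 0.05

t = 2.8281 / 1.6305 = 1.734.
df = n − k − 1 = 290 − 4 − 1 = 285.
One-sided p = P(T_{285} > t) ≈ 0.0420.
So 0.01 ≤ p < 0.05.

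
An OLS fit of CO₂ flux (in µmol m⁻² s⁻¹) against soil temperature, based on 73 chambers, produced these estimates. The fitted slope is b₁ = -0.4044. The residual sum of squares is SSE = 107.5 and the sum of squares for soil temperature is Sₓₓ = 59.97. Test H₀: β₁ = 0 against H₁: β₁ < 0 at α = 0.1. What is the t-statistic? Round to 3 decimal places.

MSE = SSE/(n − 2) = 107.5/71 = 1.51408.
SE(b₁) = √(MSE/Sₓₓ) = √(1.51408/59.97) = 0.158894.
t = -0.4044 / 0.158894 = -2.545.
df = n − 2 = 71.
One-sided p ≈ 0.0065, which is < 0.1, so reject H₀.
There is evidence that the true slope on soil temperature is negative.

t = -2.545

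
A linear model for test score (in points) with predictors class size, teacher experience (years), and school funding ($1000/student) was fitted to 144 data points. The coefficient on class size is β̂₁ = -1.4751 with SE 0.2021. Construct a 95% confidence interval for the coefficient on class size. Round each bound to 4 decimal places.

(-1.8747, -1.0755)

df = n − k − 1 = 144 − 3 − 1 = 140.
t* = t_{0.025, 140} = 1.977054.
Margin = t* × SE = 1.977054 × 0.2021 = 0.399563.
CI: -1.4751 ± 0.399563 → (-1.8747, -1.0755).
With 95% confidence, each one-unit increase in class size is associated with a change of between -1.8747 and -1.0755 points in test score, holding the other predictors fixed.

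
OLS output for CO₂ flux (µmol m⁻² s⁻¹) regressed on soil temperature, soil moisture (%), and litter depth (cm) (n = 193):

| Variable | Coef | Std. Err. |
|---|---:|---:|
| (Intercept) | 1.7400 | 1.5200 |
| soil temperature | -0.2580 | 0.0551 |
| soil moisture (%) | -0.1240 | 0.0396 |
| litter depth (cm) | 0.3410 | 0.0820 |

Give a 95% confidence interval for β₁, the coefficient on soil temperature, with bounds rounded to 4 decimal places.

(-0.3667, -0.1493)

Read off: b = -0.2580, SE = 0.0551 for soil temperature.
df = n − k − 1 = 193 − 3 − 1 = 189.
t* = t_{0.025, 189} = 1.972595.
Margin = t* × SE = 1.972595 × 0.0551 = 0.108690.
CI: -0.2580 ± 0.108690 → (-0.3667, -0.1493).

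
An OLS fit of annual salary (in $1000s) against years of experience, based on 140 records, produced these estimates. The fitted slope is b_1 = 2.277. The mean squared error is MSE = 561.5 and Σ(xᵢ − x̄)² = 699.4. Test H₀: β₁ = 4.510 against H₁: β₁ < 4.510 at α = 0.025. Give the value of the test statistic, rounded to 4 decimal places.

SE(b_1) = √(MSE/Sₓₓ) = √(561.5/699.4) = 0.896008.
t = (2.277 − 4.510) / 0.896008 = -2.4922.
df = n − 2 = 138.
One-sided p ≈ 0.0069, which is < 0.025, so reject H₀.
There is evidence that the true slope on years of experience is below 4.510 $1000s per unit.

t = -2.4922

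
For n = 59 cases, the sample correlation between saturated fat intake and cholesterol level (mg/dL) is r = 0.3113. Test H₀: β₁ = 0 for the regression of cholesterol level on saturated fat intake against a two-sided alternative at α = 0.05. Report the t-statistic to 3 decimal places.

t = r·√(n − 2)/√(1 − r²) = 0.3113·√57/√0.903092 = 2.473.
df = n − 2 = 57.
Two-sided p ≈ 0.0164, which is < 0.05, so reject H₀.
There is evidence of a linear association between saturated fat intake and cholesterol level.

t = 2.473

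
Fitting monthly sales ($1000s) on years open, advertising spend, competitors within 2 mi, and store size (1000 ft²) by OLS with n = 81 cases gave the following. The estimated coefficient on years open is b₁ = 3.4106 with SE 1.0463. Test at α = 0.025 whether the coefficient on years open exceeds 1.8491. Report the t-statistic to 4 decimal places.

t = 1.4924

H₀: β₁ = 1.8491 vs H₁: β₁ > 1.8491.
t = (b₁ − β₁⁰)/SE = (3.4106 − 1.8491) / 1.0463 = 1.4924.
df = n − k − 1 = 81 − 4 − 1 = 76.
One-sided p ≈ 0.0699, which is ≥ 0.025, so fail to reject H₀.
The data do not give significant evidence that the true slope on years open exceeds 1.8491 $1000s per unit, holding the other predictors fixed.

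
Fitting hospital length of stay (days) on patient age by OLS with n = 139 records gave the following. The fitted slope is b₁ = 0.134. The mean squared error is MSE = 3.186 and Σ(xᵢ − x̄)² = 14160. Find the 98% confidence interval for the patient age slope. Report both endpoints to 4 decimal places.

(0.0987, 0.1693)

SE(b₁) = √(MSE/Sₓₓ) = √(3.186/14160) = 0.015.
df = n − 2 = 137.
t* = t_{0.01, 137} = 2.353875.
Margin = t* × SE = 2.353875 × 0.015 = 0.035308.
CI: 0.134 ± 0.035308 → (0.0987, 0.1693).
With 98% confidence, each one-unit increase in patient age is associated with a change of between 0.0987 and 0.1693 days in hospital length of stay.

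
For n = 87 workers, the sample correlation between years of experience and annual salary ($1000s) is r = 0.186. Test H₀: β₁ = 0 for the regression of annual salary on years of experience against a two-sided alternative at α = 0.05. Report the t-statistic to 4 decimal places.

t = 1.7453

t = r·√(n − 2)/√(1 − r²) = 0.186·√85/√0.965404 = 1.7453.
df = n − 2 = 85.
Two-sided p ≈ 0.0845, which is ≥ 0.05, so fail to reject H₀.
The data do not give significant evidence of a linear association between years of experience and annual salary.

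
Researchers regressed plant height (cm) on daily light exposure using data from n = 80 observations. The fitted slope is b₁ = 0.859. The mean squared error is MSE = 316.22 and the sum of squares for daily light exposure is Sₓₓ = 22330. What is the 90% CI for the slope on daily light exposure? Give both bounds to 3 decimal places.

(0.661, 1.057)

SE(b₁) = √(MSE/Sₓₓ) = √(316.22/22330) = 0.119001.
df = n − 2 = 78.
t* = t_{0.05, 78} = 1.664625.
Margin = t* × SE = 1.664625 × 0.119001 = 0.19809.
CI: 0.859 ± 0.19809 → (0.661, 1.057).
With 90% confidence, each one-unit increase in daily light exposure is associated with a change of between 0.661 and 1.057 cm in plant height.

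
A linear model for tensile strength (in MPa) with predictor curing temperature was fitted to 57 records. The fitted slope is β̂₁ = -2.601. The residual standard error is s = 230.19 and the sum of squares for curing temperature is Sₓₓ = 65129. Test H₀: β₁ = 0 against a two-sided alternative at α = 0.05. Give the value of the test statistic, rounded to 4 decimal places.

SE(β̂₁) = s/√Sₓₓ = 230.19/√65129 = 0.901985.
t = -2.601 / 0.901985 = -2.8836.
df = n − 2 = 55.
Two-sided p ≈ 0.0056, which is < 0.05, so reject H₀.
There is evidence that curing temperature is associated with tensile strength.

t = -2.8836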